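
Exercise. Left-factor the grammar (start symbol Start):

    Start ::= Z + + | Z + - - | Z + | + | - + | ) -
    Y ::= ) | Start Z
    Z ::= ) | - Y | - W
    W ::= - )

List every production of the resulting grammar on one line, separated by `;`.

Start has alternatives sharing prefix 'Z +': factor to Start → Z + Start1 with Start1 → + | - - | ε.
Z has alternatives sharing prefix '-': factor to Z → - Z1 with Z1 → Y | W.

Start ::= + | - + | ) - | Z + Start1; Y ::= ) | Start Z; Z ::= ) | - Z1; W ::= - ); Start1 ::= + | - - | ε; Z1 ::= Y | W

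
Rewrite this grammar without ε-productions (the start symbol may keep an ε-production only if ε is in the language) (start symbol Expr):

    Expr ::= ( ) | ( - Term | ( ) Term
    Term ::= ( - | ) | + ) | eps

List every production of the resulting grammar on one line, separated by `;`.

The nullable symbols are {Term}.
ε ∉ L(G), so no ε-production is kept.
Expand every rule over subsets of its nullable positions: Expr → ( - Term gives ( - Term | ( -.

Expr ::= ( ) | ( - Term | ( - | ( ) Term; Term ::= ( - | ) | + )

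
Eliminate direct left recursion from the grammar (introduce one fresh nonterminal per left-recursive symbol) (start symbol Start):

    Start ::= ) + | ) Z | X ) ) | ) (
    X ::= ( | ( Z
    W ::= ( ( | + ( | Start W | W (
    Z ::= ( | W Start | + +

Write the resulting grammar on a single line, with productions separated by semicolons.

Start ::= ) + | ) Z | X ) ) | ) (; X ::= ( | ( Z; W ::= ( ( W1 | + ( W1 | Start W W1; Z ::= ( | W Start | + +; W1 ::= ( W1 | ε

W is directly left-recursive.
For W: α = {(}, β = {( (, + (, Start W}. Rewrite as W → β W1 and W1 → α W1 | ε.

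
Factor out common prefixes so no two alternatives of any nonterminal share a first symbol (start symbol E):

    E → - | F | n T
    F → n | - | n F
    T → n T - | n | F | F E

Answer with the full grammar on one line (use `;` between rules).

F has alternatives sharing prefix 'n': factor to F → n F' with F' → ε | F.
T has alternatives sharing prefix 'n': factor to T → n T' with T' → T - | ε.
T has alternatives sharing prefix 'F': factor to T → F T'' with T'' → ε | E.

E → - | F | n T; F → - | n F'; T → n T' | F T''; F' → ε | F; T' → T - | ε; T'' → ε | E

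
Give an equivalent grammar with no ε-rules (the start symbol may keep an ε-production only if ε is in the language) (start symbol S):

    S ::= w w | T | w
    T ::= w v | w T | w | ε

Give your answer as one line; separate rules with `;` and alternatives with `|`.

S ::= w w | T | w | ε; T ::= w v | w T | w

Nullable set = {S, T}.
ε ∈ L(G) since S is nullable, so keep S → ε.
For each production, add variants omitting each subset of nullable occurrences: T → w T gives w T | w.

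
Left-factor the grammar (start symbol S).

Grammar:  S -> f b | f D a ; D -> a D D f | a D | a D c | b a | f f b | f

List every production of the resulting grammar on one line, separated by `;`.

S -> f S'; D -> b a | a D D' | f D''; S' -> b | D a; D' -> D f | eps | c; D'' -> f b | eps

S has alternatives sharing prefix 'f': factor to S → f S' with S' → b | D a.
D has alternatives sharing prefix 'a D': factor to D → a D D' with D' → D f | ε | c.
D has alternatives sharing prefix 'f': factor to D → f D'' with D'' → f b | ε.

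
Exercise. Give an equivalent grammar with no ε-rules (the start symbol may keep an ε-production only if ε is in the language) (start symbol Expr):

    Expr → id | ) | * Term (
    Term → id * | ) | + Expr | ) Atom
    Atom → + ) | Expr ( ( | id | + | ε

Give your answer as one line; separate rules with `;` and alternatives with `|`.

The nullable symbols are {Atom}.
ε ∉ L(G), so no ε-production is kept.

Expr → id | ) | * Term (; Term → id * | ) | + Expr | ) Atom; Atom → + ) | Expr ( ( | id | +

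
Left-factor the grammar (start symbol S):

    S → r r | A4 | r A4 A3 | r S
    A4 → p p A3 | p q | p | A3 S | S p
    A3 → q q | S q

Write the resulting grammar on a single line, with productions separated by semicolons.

S has alternatives sharing prefix 'r': factor to S → r S' with S' → r | A4 A3 | S.
A4 has alternatives sharing prefix 'p': factor to A4 → p A4' with A4' → p A3 | q | ε.

S → A4 | r S'; A4 → A3 S | S p | p A4'; A3 → q q | S q; S' → r | A4 A3 | S; A4' → p A3 | q | ε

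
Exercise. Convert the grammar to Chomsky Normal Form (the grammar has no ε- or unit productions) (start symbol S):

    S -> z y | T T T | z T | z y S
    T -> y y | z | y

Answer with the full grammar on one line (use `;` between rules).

S -> X1 X2 | T Y1 | X1 T | X1 Y2; T -> X2 X2 | z | y; X1 -> z; X2 -> y; Y1 -> T T; Y2 -> X2 S

Introduce a nonterminal for each terminal appearing in a rule of length ≥ 2: X1 → z, X2 → y.
Binarize each right-hand side of length ≥ 3 by chaining fresh nonterminals (Y1, Y2, …): affected rules were S → T T T; S → X1 X2 S.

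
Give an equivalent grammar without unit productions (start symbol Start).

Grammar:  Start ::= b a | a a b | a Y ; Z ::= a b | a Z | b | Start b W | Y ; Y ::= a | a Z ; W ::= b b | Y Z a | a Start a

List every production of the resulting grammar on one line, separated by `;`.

Unit pairs: Z ⇒* {Y}.
Replace each nonterminal's rules with the union of the non-unit rules of every nonterminal it unit-derives.

Start ::= b a | a a b | a Y; Z ::= a b | a Z | b | Start b W | a; Y ::= a | a Z; W ::= b b | Y Z a | a Start a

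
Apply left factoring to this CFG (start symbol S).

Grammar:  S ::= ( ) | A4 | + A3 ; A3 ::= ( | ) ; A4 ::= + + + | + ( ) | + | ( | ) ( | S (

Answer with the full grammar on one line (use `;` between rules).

S ::= ( ) | A4 | + A3; A3 ::= ( | ); A4 ::= ( | ) ( | S ( | + A4'; A4' ::= + + | ( ) | ε

A4 has alternatives sharing prefix '+': factor to A4 → + A4' with A4' → + + | ( ) | ε.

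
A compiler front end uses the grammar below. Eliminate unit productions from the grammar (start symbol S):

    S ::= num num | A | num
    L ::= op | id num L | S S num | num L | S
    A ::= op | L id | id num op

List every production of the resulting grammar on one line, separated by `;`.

S ::= num num | num | op | L id | id num op; L ::= op | id num L | S S num | num L | num num | num | L id | id num op; A ::= op | L id | id num op

Unit pairs: L ⇒* {A, S}; S ⇒* {A}.
For every A with A ⇒* B via unit rules, add B's non-unit alternatives to A; then delete every rule of the form X → Y.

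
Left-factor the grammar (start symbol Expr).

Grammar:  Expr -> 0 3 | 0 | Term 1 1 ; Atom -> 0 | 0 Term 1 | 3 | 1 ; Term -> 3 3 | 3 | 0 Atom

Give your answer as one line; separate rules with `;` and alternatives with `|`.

Expr has alternatives sharing prefix '0': factor to Expr → 0 Expr1 with Expr1 → 3 | ε.
Atom has alternatives sharing prefix '0': factor to Atom → 0 Atom1 with Atom1 → ε | Term 1.
Term has alternatives sharing prefix '3': factor to Term → 3 Term1 with Term1 → 3 | ε.

Expr -> Term 1 1 | 0 Expr1; Atom -> 3 | 1 | 0 Atom1; Term -> 0 Atom | 3 Term1; Expr1 -> 3 | eps; Atom1 -> eps | Term 1; Term1 -> 3 | eps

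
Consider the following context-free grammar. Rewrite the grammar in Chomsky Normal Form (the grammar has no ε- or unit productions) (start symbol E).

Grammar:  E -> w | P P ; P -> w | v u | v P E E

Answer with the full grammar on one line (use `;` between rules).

Introduce a nonterminal for each terminal appearing in a rule of length ≥ 2: X1 → v, X2 → u.
Binarize each right-hand side of length ≥ 3 by chaining fresh nonterminals (Y1, Y2, …): affected rules were P → X1 P E E.

E -> w | P P; P -> w | X1 X2 | X1 Y1; X1 -> v; X2 -> u; Y1 -> P Y2; Y2 -> E E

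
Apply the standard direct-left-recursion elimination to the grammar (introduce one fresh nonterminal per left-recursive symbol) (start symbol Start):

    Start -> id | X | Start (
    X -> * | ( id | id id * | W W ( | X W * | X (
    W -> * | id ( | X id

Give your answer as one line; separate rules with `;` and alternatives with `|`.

Start -> id Start1 | X Start1; X -> * X1 | ( id X1 | id id * X1 | W W ( X1; W -> * | id ( | X id; Start1 -> ( Start1 | ε; X1 -> W * X1 | ( X1 | ε

Start, X are directly left-recursive.
For Start: α = {(}, β = {id, X}. Rewrite as Start → β Start1 and Start1 → α Start1 | ε.
For X: α = {W *, (}, β = {*, ( id, id id *, W W (}. Rewrite as X → β X1 and X1 → α X1 | ε.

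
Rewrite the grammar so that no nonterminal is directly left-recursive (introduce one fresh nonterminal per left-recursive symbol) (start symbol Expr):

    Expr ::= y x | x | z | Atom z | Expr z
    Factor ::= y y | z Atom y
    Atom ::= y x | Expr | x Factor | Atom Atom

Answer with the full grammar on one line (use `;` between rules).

Expr ::= y x Expr1 | x Expr1 | z Expr1 | Atom z Expr1; Factor ::= y y | z Atom y; Atom ::= y x Atom1 | Expr Atom1 | x Factor Atom1; Expr1 ::= z Expr1 | ε; Atom1 ::= Atom Atom1 | ε

Directly left-recursive nonterminals: Expr, Atom.
For Expr: α = {z}, β = {y x, x, z, Atom z}. Rewrite as Expr → β Expr1 and Expr1 → α Expr1 | ε.
For Atom: α = {Atom}, β = {y x, Expr, x Factor}. Rewrite as Atom → β Atom1 and Atom1 → α Atom1 | ε.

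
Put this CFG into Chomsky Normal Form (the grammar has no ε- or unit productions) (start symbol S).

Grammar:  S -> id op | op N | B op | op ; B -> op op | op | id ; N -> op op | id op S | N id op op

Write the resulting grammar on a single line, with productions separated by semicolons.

S -> X1 X2 | X2 N | B X2 | op; B -> X2 X2 | op | id; N -> X2 X2 | X1 Y1 | N Y2; X1 -> id; X2 -> op; Y1 -> X2 S; Y2 -> X1 Y3; Y3 -> X2 X2

Introduce a nonterminal for each terminal appearing in a rule of length ≥ 2: X1 → id, X2 → op.
Binarize each right-hand side of length ≥ 3 by chaining fresh nonterminals (Y1, Y2, …): affected rules were N → X1 X2 S; N → N X1 X2 X2.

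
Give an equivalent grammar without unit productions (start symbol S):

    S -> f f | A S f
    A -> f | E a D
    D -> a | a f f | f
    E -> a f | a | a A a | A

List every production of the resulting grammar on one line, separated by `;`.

Unit pairs: E ⇒* {A}.
For every A with A ⇒* B via unit rules, add B's non-unit alternatives to A; then delete every rule of the form X → Y.

S -> f f | A S f; A -> f | E a D; D -> a | a f f | f; E -> a f | a | a A a | f | E a D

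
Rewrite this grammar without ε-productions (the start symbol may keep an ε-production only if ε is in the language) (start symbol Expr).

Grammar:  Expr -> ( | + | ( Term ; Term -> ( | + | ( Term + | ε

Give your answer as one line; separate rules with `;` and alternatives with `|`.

Expr -> ( | + | ( Term; Term -> ( | + | ( Term + | ( +

Nullable nonterminals: {Term}.
ε ∉ L(G), so no ε-production is kept.
For each production, add variants omitting each subset of nullable occurrences: Term → ( Term + gives ( Term + | ( +.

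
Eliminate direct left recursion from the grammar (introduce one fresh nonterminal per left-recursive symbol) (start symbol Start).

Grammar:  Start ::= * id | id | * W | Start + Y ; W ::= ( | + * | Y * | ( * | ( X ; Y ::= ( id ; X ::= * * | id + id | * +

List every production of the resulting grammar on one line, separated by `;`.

Left recursion appears on Start.
For Start: α = {+ Y}, β = {* id, id, * W}. Rewrite as Start → β Start1 and Start1 → α Start1 | ε.

Start ::= * id Start1 | id Start1 | * W Start1; W ::= ( | + * | Y * | ( * | ( X; Y ::= ( id; X ::= * * | id + id | * +; Start1 ::= + Y Start1 | ε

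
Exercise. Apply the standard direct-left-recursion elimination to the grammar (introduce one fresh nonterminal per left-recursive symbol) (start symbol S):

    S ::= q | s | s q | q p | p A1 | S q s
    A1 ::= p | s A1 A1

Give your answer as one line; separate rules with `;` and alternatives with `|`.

S ::= q S' | s S' | s q S' | q p S' | p A1 S'; A1 ::= p | s A1 A1; S' ::= q s S' | ε

S is directly left-recursive.
For S: α = {q s}, β = {q, s, s q, q p, p A1}. Rewrite as S → β S' and S' → α S' | ε.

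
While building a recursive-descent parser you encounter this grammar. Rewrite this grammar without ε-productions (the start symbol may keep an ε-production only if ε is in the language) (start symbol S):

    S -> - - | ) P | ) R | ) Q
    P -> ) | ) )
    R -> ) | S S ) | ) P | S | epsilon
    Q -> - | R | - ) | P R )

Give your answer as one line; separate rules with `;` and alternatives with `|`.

The nullable symbols are {Q, R}.
ε ∉ L(G), so no ε-production is kept.
Add the nullable-subset variants: S → ) R gives ) R | ). Q → P R ) gives P R ) | P ).

S -> - - | ) P | ) R | ) | ) Q; P -> ) | ) ); R -> ) | S S ) | ) P | S; Q -> - | R | - ) | P R ) | P )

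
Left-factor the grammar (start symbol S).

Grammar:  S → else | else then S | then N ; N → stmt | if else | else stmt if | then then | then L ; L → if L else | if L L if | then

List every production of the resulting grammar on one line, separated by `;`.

S → then N | else S'; N → stmt | if else | else stmt if | then N'; L → then | if L L'; S' → ε | then S; N' → then | L; L' → else | L if

S has alternatives sharing prefix 'else': factor to S → else S' with S' → ε | then S.
N has alternatives sharing prefix 'then': factor to N → then N' with N' → then | L.
L has alternatives sharing prefix 'if L': factor to L → if L L' with L' → else | L if.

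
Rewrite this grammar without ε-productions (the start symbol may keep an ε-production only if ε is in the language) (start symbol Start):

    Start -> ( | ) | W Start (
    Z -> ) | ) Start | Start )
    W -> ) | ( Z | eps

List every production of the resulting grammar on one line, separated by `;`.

Start -> ( | ) | W Start ( | Start (; Z -> ) | ) Start | Start ); W -> ) | ( Z

Nullable nonterminals: {W}.
ε ∉ L(G), so no ε-production is kept.
For each production, add variants omitting each subset of nullable occurrences: Start → W Start ( gives W Start ( | Start (.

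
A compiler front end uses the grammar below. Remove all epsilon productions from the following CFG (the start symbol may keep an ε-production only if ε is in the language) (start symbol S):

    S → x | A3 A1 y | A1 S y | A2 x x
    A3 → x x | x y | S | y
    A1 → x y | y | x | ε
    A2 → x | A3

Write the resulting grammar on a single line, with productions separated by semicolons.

Nullable set = {A1}.
ε ∉ L(G), so no ε-production is kept.
For each production, add variants omitting each subset of nullable occurrences: S → A3 A1 y gives A3 A1 y | A3 y. S → A1 S y gives A1 S y | S y.

S → x | A3 A1 y | A3 y | A1 S y | S y | A2 x x; A3 → x x | x y | S | y; A1 → x y | y | x; A2 → x | A3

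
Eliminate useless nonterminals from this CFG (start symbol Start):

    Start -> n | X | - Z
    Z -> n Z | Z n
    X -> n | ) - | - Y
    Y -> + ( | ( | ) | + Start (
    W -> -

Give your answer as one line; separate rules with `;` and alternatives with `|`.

Generating nonterminals: {Start, W, X, Y}.
Reachable from Start after that: {Start, X, Y}.
Removed useless symbols: {W, Z} and every production mentioning them.

Start -> n | X; X -> n | ) - | - Y; Y -> + ( | ( | ) | + Start (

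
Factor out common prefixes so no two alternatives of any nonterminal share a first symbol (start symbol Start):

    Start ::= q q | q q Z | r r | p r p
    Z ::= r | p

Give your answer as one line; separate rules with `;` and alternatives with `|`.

Start ::= r r | p r p | q q Start1; Z ::= r | p; Start1 ::= ε | Z

Start has alternatives sharing prefix 'q q': factor to Start → q q Start1 with Start1 → ε | Z.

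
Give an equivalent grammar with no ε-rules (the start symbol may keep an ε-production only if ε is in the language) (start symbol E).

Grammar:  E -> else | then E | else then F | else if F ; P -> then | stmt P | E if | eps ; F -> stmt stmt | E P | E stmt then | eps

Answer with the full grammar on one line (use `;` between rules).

E -> else | then E | else then F | else then | else if F | else if; P -> then | stmt P | stmt | E if; F -> stmt stmt | E P | E | E stmt then

Nullable nonterminals: {F, P}.
ε ∉ L(G), so no ε-production is kept.
Add the nullable-subset variants: E → else then F gives else then F | else then. E → else if F gives else if F | else if. P → stmt P gives stmt P | stmt. F → E P gives E P | E.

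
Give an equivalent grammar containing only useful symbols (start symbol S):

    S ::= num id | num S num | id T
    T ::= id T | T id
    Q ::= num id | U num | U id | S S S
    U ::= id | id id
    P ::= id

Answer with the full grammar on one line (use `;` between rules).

Generating nonterminals: {P, Q, S, U}.
Reachable from S after that: {S}.
Removed useless symbols: {P, Q, T, U} and every production mentioning them.

S ::= num id | num S num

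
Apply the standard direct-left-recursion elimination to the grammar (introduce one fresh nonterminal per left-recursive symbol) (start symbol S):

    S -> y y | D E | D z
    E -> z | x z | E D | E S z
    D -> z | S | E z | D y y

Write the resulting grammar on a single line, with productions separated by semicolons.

S -> y y | D E | D z; E -> z E' | x z E'; D -> z D' | S D' | E z D'; E' -> D E' | S z E' | epsilon; D' -> y y D' | epsilon

E, D are directly left-recursive.
For E: α = {D, S z}, β = {z, x z}. Rewrite as E → β E' and E' → α E' | ε.
For D: α = {y y}, β = {z, S, E z}. Rewrite as D → β D' and D' → α D' | ε.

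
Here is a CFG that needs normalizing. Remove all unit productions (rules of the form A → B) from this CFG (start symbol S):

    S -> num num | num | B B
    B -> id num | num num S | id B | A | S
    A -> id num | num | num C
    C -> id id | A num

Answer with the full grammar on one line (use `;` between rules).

S -> num num | num | B B; B -> id num | num num S | id B | num num | num | B B | num C; A -> id num | num | num C; C -> id id | A num

Unit pairs: B ⇒* {A, S}.
Replace each nonterminal's rules with the union of the non-unit rules of every nonterminal it unit-derives.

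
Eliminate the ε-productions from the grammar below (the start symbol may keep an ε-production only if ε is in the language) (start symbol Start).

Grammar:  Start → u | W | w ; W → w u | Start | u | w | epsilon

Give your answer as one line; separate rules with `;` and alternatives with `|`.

Nullable set = {Start, W}.
ε ∈ L(G) since Start is nullable, so keep Start → ε.

Start → u | W | w | epsilon; W → w u | Start | u | w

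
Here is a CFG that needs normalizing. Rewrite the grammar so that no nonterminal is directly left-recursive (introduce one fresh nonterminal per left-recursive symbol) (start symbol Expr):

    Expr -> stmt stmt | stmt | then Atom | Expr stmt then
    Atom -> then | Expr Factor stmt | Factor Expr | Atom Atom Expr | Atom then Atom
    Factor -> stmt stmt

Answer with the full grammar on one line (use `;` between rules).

Left recursion appears on Expr, Atom.
For Expr: α = {stmt then}, β = {stmt stmt, stmt, then Atom}. Rewrite as Expr → β Expr1 and Expr1 → α Expr1 | ε.
For Atom: α = {Atom Expr, then Atom}, β = {then, Expr Factor stmt, Factor Expr}. Rewrite as Atom → β Atom1 and Atom1 → α Atom1 | ε.

Expr -> stmt stmt Expr1 | stmt Expr1 | then Atom Expr1; Atom -> then Atom1 | Expr Factor stmt Atom1 | Factor Expr Atom1; Factor -> stmt stmt; Expr1 -> stmt then Expr1 | ε; Atom1 -> Atom Expr Atom1 | then Atom Atom1 | ε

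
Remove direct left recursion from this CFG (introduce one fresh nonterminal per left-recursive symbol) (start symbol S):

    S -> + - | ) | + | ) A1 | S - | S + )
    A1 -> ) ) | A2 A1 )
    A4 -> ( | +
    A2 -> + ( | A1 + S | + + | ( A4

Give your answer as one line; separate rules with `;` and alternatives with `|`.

S -> + - S' | ) S' | + S' | ) A1 S'; A1 -> ) ) | A2 A1 ); A4 -> ( | +; A2 -> + ( | A1 + S | + + | ( A4; S' -> - S' | + ) S' | ε

S is directly left-recursive.
For S: α = {-, + )}, β = {+ -, ), +, ) A1}. Rewrite as S → β S' and S' → α S' | ε.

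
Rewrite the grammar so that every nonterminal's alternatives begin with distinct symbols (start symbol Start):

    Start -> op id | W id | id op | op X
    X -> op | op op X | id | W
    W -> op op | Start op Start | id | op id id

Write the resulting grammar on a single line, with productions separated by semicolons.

Start has alternatives sharing prefix 'op': factor to Start → op Start1 with Start1 → id | X.
X has alternatives sharing prefix 'op': factor to X → op X1 with X1 → ε | op X.
W has alternatives sharing prefix 'op': factor to W → op W1 with W1 → op | id id.

Start -> W id | id op | op Start1; X -> id | W | op X1; W -> Start op Start | id | op W1; Start1 -> id | X; X1 -> ε | op X; W1 -> op | id id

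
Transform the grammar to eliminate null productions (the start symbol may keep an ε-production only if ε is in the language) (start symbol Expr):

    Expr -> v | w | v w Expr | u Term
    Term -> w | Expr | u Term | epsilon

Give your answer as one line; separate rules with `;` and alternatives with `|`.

Nullable nonterminals: {Term}.
ε ∉ L(G), so no ε-production is kept.
Expand every rule over subsets of its nullable positions: Expr → u Term gives u Term | u. Term → u Term gives u Term | u.

Expr -> v | w | v w Expr | u Term | u; Term -> w | Expr | u Term | u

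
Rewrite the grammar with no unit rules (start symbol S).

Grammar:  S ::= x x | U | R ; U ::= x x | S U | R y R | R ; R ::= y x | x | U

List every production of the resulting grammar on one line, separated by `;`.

S ::= x x | S U | R y R | y x | x; U ::= x x | S U | R y R | y x | x; R ::= x x | S U | R y R | y x | x

Unit pairs: R ⇒* {U}; S ⇒* {R, U}; U ⇒* {R}.
Replace each nonterminal's rules with the union of the non-unit rules of every nonterminal it unit-derives.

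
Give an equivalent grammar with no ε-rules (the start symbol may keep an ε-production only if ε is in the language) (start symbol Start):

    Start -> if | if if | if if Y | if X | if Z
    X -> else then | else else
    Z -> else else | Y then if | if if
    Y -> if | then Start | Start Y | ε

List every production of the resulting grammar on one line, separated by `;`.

Start -> if | if if | if if Y | if X | if Z; X -> else then | else else; Z -> else else | Y then if | then if | if if; Y -> if | then Start | Start Y | Start

Nullable nonterminals: {Y}.
ε ∉ L(G), so no ε-production is kept.
Expand every rule over subsets of its nullable positions: Z → Y then if gives Y then if | then if. Y → Start Y gives Start Y | Start.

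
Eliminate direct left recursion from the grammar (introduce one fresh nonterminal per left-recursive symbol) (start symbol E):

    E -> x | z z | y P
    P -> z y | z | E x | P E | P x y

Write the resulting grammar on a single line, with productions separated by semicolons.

P is directly left-recursive.
For P: α = {E, x y}, β = {z y, z, E x}. Rewrite as P → β P' and P' → α P' | ε.

E -> x | z z | y P; P -> z y P' | z P' | E x P'; P' -> E P' | x y P' | ε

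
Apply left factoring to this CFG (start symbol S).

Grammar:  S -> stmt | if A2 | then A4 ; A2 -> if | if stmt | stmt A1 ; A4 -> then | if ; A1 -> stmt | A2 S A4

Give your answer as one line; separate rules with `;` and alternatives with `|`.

S -> stmt | if A2 | then A4; A2 -> stmt A1 | if A2'; A4 -> then | if; A1 -> stmt | A2 S A4; A2' -> ε | stmt

A2 has alternatives sharing prefix 'if': factor to A2 → if A2' with A2' → ε | stmt.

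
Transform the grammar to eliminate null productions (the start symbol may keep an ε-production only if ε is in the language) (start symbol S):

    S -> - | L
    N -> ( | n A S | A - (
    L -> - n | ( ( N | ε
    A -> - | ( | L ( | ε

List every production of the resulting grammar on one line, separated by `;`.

The nullable symbols are {A, L, S}.
ε ∈ L(G) since S is nullable, so keep S → ε.
Add the nullable-subset variants: N → n A S gives n A S | n A | n S | n. N → A - ( gives A - ( | - (.

S -> - | L | ε; N -> ( | n A S | n A | n S | n | A - ( | - (; L -> - n | ( ( N; A -> - | ( | L (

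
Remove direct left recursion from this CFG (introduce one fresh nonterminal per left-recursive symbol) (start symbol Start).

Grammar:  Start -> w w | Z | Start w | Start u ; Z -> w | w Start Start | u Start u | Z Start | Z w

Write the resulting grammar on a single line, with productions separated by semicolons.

Left recursion appears on Start, Z.
For Start: α = {w, u}, β = {w w, Z}. Rewrite as Start → β Start1 and Start1 → α Start1 | ε.
For Z: α = {Start, w}, β = {w, w Start Start, u Start u}. Rewrite as Z → β Z1 and Z1 → α Z1 | ε.

Start -> w w Start1 | Z Start1; Z -> w Z1 | w Start Start Z1 | u Start u Z1; Start1 -> w Start1 | u Start1 | ε; Z1 -> Start Z1 | w Z1 | ε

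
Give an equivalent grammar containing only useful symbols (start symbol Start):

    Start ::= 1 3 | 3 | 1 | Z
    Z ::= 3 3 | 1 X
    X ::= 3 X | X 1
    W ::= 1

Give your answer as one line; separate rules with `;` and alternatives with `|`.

Start ::= 1 3 | 3 | 1 | Z; Z ::= 3 3

Generating nonterminals: {Start, W, Z}.
Reachable from Start after that: {Start, Z}.
Removed useless symbols: {W, X} and every production mentioning them.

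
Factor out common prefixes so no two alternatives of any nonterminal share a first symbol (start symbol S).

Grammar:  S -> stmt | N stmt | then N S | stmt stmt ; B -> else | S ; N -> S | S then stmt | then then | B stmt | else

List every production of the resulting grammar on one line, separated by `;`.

S -> N stmt | then N S | stmt S'; B -> else | S; N -> then then | B stmt | else | S N'; S' -> ε | stmt; N' -> ε | then stmt

S has alternatives sharing prefix 'stmt': factor to S → stmt S' with S' → ε | stmt.
N has alternatives sharing prefix 'S': factor to N → S N' with N' → ε | then stmt.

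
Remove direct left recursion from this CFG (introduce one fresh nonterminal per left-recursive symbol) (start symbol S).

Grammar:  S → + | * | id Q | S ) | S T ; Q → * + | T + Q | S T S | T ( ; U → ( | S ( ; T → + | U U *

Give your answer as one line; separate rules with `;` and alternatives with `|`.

Left recursion appears on S.
For S: α = {), T}, β = {+, *, id Q}. Rewrite as S → β S' and S' → α S' | ε.

S → + S' | * S' | id Q S'; Q → * + | T + Q | S T S | T (; U → ( | S (; T → + | U U *; S' → ) S' | T S' | ε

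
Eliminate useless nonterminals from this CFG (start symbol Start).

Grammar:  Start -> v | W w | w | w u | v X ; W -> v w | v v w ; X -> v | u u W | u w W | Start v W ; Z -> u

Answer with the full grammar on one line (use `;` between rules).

Start -> v | W w | w | w u | v X; W -> v w | v v w; X -> v | u u W | u w W | Start v W

Generating nonterminals: {Start, W, X, Z}.
Reachable from Start after that: {Start, W, X}.
Removed useless symbols: {Z} and every production mentioning them.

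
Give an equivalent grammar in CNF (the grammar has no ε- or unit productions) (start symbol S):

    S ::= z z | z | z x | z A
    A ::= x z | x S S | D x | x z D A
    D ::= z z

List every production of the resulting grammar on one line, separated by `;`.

Introduce a nonterminal for each terminal appearing in a rule of length ≥ 2: X1 → z, X2 → x.
Binarize each right-hand side of length ≥ 3 by chaining fresh nonterminals (Y1, Y2, …): affected rules were A → X2 S S; A → X2 X1 D A.

S ::= X1 X1 | z | X1 X2 | X1 A; A ::= X2 X1 | X2 Y1 | D X2 | X2 Y2; D ::= X1 X1; X1 ::= z; X2 ::= x; Y1 ::= S S; Y2 ::= X1 Y3; Y3 ::= D A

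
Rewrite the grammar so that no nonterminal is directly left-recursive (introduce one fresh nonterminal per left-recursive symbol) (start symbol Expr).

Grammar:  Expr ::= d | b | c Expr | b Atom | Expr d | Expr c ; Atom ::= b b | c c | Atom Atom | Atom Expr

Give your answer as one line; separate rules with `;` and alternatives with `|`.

Expr, Atom are directly left-recursive.
For Expr: α = {d, c}, β = {d, b, c Expr, b Atom}. Rewrite as Expr → β Expr1 and Expr1 → α Expr1 | ε.
For Atom: α = {Atom, Expr}, β = {b b, c c}. Rewrite as Atom → β Atom1 and Atom1 → α Atom1 | ε.

Expr ::= d Expr1 | b Expr1 | c Expr Expr1 | b Atom Expr1; Atom ::= b b Atom1 | c c Atom1; Expr1 ::= d Expr1 | c Expr1 | epsilon; Atom1 ::= Atom Atom1 | Expr Atom1 | epsilon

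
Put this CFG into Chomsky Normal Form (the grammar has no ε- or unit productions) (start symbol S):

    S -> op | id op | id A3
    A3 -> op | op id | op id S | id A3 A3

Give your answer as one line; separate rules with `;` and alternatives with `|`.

S -> op | X1 X2 | X1 A3; A3 -> op | X2 X1 | X2 Y1 | X1 Y2; X1 -> id; X2 -> op; Y1 -> X1 S; Y2 -> A3 A3

Introduce a nonterminal for each terminal appearing in a rule of length ≥ 2: X1 → id, X2 → op.
Binarize each right-hand side of length ≥ 3 by chaining fresh nonterminals (Y1, Y2, …): affected rules were A3 → X2 X1 S; A3 → X1 A3 A3.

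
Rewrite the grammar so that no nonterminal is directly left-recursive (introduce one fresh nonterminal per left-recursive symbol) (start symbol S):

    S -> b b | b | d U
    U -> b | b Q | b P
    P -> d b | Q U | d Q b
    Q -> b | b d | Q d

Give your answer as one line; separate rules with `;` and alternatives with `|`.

S -> b b | b | d U; U -> b | b Q | b P; P -> d b | Q U | d Q b; Q -> b Q' | b d Q'; Q' -> d Q' | epsilon

Left recursion appears on Q.
For Q: α = {d}, β = {b, b d}. Rewrite as Q → β Q' and Q' → α Q' | ε.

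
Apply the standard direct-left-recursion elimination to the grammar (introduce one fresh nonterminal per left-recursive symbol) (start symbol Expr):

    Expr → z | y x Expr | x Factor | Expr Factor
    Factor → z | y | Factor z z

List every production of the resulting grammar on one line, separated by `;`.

Expr → z Expr1 | y x Expr Expr1 | x Factor Expr1; Factor → z Factor1 | y Factor1; Expr1 → Factor Expr1 | ε; Factor1 → z z Factor1 | ε

Expr, Factor are directly left-recursive.
For Expr: α = {Factor}, β = {z, y x Expr, x Factor}. Rewrite as Expr → β Expr1 and Expr1 → α Expr1 | ε.
For Factor: α = {z z}, β = {z, y}. Rewrite as Factor → β Factor1 and Factor1 → α Factor1 | ε.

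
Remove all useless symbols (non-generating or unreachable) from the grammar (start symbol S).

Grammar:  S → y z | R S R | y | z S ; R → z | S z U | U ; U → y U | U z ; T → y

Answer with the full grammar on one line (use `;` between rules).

S → y z | R S R | y | z S; R → z

Generating nonterminals: {R, S, T}.
Reachable from S after that: {R, S}.
Removed useless symbols: {T, U} and every production mentioning them.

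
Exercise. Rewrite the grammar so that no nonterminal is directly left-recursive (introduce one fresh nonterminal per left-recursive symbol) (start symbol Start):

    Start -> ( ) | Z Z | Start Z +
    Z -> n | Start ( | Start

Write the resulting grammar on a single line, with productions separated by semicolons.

Left recursion appears on Start.
For Start: α = {Z +}, β = {( ), Z Z}. Rewrite as Start → β Start1 and Start1 → α Start1 | ε.

Start -> ( ) Start1 | Z Z Start1; Z -> n | Start ( | Start; Start1 -> Z + Start1 | eps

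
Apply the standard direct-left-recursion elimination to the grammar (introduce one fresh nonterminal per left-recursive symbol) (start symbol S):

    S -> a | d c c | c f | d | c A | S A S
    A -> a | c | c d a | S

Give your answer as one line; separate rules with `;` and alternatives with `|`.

Directly left-recursive nonterminal: S.
For S: α = {A S}, β = {a, d c c, c f, d, c A}. Rewrite as S → β S' and S' → α S' | ε.

S -> a S' | d c c S' | c f S' | d S' | c A S'; A -> a | c | c d a | S; S' -> A S S' | ε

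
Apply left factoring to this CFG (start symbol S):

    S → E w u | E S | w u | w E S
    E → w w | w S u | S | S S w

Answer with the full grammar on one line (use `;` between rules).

S has alternatives sharing prefix 'E': factor to S → E S' with S' → w u | S.
S has alternatives sharing prefix 'w': factor to S → w S'' with S'' → u | E S.
E has alternatives sharing prefix 'w': factor to E → w E' with E' → w | S u.
E has alternatives sharing prefix 'S': factor to E → S E'' with E'' → ε | S w.

S → E S' | w S''; E → w E' | S E''; S' → w u | S; S'' → u | E S; E' → w | S u; E'' → eps | S w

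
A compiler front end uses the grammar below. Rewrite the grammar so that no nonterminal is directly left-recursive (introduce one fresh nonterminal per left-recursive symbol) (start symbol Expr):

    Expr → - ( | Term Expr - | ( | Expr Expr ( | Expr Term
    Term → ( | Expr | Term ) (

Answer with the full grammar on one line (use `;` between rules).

Expr → - ( Expr1 | Term Expr - Expr1 | ( Expr1; Term → ( Term1 | Expr Term1; Expr1 → Expr ( Expr1 | Term Expr1 | ε; Term1 → ) ( Term1 | ε

Left recursion appears on Expr, Term.
For Expr: α = {Expr (, Term}, β = {- (, Term Expr -, (}. Rewrite as Expr → β Expr1 and Expr1 → α Expr1 | ε.
For Term: α = {) (}, β = {(, Expr}. Rewrite as Term → β Term1 and Term1 → α Term1 | ε.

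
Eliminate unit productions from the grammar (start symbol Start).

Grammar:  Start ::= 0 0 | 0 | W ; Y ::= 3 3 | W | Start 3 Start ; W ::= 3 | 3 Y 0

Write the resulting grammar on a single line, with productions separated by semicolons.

Unit pairs: Start ⇒* {W}; Y ⇒* {W}.
For each unit pair (A, B), copy every non-unit production of B to A, then drop all unit productions.

Start ::= 0 0 | 0 | 3 | 3 Y 0; Y ::= 3 | 3 Y 0 | 3 3 | Start 3 Start; W ::= 3 | 3 Y 0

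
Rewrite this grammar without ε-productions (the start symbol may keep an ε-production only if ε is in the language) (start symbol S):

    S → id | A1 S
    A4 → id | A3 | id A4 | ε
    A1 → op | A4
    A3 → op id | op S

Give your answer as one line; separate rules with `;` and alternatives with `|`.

Nullable nonterminals: {A1, A4}.
ε ∉ L(G), so no ε-production is kept.

S → id | A1 S; A4 → id | A3 | id A4; A1 → op | A4; A3 → op id | op S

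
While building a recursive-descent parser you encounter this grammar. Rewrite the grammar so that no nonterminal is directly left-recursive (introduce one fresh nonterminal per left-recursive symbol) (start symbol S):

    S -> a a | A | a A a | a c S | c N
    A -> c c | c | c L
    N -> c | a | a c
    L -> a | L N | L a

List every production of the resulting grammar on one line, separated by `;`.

S -> a a | A | a A a | a c S | c N; A -> c c | c | c L; N -> c | a | a c; L -> a L'; L' -> N L' | a L' | ε

Left recursion appears on L.
For L: α = {N, a}, β = {a}. Rewrite as L → β L' and L' → α L' | ε.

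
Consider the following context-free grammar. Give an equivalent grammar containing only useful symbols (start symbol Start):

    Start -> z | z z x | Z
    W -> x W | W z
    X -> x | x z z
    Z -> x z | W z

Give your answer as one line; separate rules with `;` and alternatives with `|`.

Generating nonterminals: {Start, X, Z}.
Reachable from Start after that: {Start, Z}.
Removed useless symbols: {W, X} and every production mentioning them.

Start -> z | z z x | Z; Z -> x z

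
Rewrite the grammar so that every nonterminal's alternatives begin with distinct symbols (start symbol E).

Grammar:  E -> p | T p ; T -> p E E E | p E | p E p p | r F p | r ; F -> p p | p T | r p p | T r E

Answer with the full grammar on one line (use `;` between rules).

T has alternatives sharing prefix 'p E': factor to T → p E T' with T' → E E | ε | p p.
T has alternatives sharing prefix 'r': factor to T → r T'' with T'' → F p | ε.
F has alternatives sharing prefix 'p': factor to F → p F' with F' → p | T.

E -> p | T p; T -> p E T' | r T''; F -> r p p | T r E | p F'; T' -> E E | epsilon | p p; T'' -> F p | epsilon; F' -> p | T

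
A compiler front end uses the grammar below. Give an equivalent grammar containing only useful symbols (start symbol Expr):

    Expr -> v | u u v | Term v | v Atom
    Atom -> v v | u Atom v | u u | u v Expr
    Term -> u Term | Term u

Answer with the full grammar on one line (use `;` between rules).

Expr -> v | u u v | v Atom; Atom -> v v | u Atom v | u u | u v Expr

Generating nonterminals: {Atom, Expr}.
Reachable from Expr after that: {Atom, Expr}.
Removed useless symbols: {Term} and every production mentioning them.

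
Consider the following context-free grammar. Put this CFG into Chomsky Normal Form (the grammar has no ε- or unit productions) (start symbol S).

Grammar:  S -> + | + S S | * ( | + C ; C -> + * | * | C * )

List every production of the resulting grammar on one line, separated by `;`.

S -> + | X1 Y1 | X2 X3 | X1 C; C -> X1 X2 | * | C Y2; X1 -> +; X2 -> *; X3 -> (; X4 -> ); Y1 -> S S; Y2 -> X2 X4

Introduce a nonterminal for each terminal appearing in a rule of length ≥ 2: X1 → +, X2 → *, X3 → (, X4 → ).
Binarize each right-hand side of length ≥ 3 by chaining fresh nonterminals (Y1, Y2, …): affected rules were S → X1 S S; C → C X2 X4.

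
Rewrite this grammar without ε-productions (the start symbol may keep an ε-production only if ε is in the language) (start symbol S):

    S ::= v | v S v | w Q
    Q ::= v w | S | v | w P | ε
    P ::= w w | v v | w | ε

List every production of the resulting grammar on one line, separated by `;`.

Nullable set = {P, Q}.
ε ∉ L(G), so no ε-production is kept.
Add the nullable-subset variants: S → w Q gives w Q | w. Q → w P gives w P | w.

S ::= v | v S v | w Q | w; Q ::= v w | S | v | w P | w; P ::= w w | v v | w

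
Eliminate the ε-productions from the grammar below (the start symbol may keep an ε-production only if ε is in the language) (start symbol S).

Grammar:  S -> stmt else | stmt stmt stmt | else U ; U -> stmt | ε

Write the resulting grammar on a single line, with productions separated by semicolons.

S -> stmt else | stmt stmt stmt | else U | else; U -> stmt

The nullable symbols are {U}.
ε ∉ L(G), so no ε-production is kept.
Expand every rule over subsets of its nullable positions: S → else U gives else U | else.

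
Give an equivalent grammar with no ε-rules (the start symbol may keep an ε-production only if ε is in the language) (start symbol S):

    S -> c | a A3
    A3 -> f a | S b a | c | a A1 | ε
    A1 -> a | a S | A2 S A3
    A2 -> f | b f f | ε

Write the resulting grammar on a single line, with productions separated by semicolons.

S -> c | a A3 | a; A3 -> f a | S b a | c | a A1; A1 -> a | a S | A2 S A3 | A2 S | S A3 | S; A2 -> f | b f f

Nullable set = {A2, A3}.
ε ∉ L(G), so no ε-production is kept.
Expand every rule over subsets of its nullable positions: S → a A3 gives a A3 | a. A1 → A2 S A3 gives A2 S A3 | A2 S | S A3 | S.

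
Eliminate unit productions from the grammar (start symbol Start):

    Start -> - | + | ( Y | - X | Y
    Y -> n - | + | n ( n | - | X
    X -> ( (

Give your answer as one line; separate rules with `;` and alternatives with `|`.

Unit pairs: Start ⇒* {X, Y}; Y ⇒* {X}.
For each unit pair (A, B), copy every non-unit production of B to A, then drop all unit productions.

Start -> - | + | ( Y | - X | ( ( | n - | n ( n; Y -> ( ( | n - | + | n ( n | -; X -> ( (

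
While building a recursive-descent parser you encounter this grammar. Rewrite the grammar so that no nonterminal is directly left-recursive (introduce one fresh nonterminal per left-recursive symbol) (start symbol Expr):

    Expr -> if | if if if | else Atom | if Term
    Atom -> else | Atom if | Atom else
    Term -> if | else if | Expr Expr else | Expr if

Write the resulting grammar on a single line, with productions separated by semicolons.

Expr -> if | if if if | else Atom | if Term; Atom -> else Atom1; Term -> if | else if | Expr Expr else | Expr if; Atom1 -> if Atom1 | else Atom1 | epsilon

Atom is directly left-recursive.
For Atom: α = {if, else}, β = {else}. Rewrite as Atom → β Atom1 and Atom1 → α Atom1 | ε.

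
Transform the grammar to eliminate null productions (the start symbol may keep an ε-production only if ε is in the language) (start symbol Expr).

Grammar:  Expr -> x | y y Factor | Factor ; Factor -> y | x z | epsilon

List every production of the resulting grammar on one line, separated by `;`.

The nullable symbols are {Expr, Factor}.
ε ∈ L(G) since Expr is nullable, so keep Expr → ε.
For each production, add variants omitting each subset of nullable occurrences: Expr → y y Factor gives y y Factor | y y.

Expr -> x | y y Factor | y y | Factor | ε; Factor -> y | x z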